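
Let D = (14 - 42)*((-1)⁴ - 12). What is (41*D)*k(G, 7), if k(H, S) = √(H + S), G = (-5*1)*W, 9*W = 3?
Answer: 50512*√3/3 ≈ 29163.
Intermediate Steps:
D = 308 (D = -28*(1 - 12) = -28*(-11) = 308)
W = ⅓ (W = (⅑)*3 = ⅓ ≈ 0.33333)
G = -5/3 (G = -5*1*(⅓) = -5*⅓ = -5/3 ≈ -1.6667)
(41*D)*k(G, 7) = (41*308)*√(-5/3 + 7) = 12628*√(16/3) = 12628*(4*√3/3) = 50512*√3/3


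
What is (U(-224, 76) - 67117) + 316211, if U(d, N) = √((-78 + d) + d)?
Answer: 249094 + I*√526 ≈ 2.4909e+5 + 22.935*I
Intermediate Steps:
U(d, N) = √(-78 + 2*d)
(U(-224, 76) - 67117) + 316211 = (√(-78 + 2*(-224)) - 67117) + 316211 = (√(-78 - 448) - 67117) + 316211 = (√(-526) - 67117) + 316211 = (I*√526 - 67117) + 316211 = (-67117 + I*√526) + 316211 = 249094 + I*√526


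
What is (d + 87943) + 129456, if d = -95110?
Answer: 122289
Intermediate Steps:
(d + 87943) + 129456 = (-95110 + 87943) + 129456 = -7167 + 129456 = 122289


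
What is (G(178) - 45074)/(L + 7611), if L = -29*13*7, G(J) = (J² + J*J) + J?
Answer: 4618/1243 ≈ 3.7152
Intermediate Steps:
G(J) = J + 2*J² (G(J) = (J² + J²) + J = 2*J² + J = J + 2*J²)
L = -2639 (L = -377*7 = -2639)
(G(178) - 45074)/(L + 7611) = (178*(1 + 2*178) - 45074)/(-2639 + 7611) = (178*(1 + 356) - 45074)/4972 = (178*357 - 45074)*(1/4972) = (63546 - 45074)*(1/4972) = 18472*(1/4972) = 4618/1243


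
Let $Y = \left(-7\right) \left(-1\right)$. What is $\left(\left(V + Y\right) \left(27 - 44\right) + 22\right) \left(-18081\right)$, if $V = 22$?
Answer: $8516151$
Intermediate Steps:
$Y = 7$
$\left(\left(V + Y\right) \left(27 - 44\right) + 22\right) \left(-18081\right) = \left(\left(22 + 7\right) \left(27 - 44\right) + 22\right) \left(-18081\right) = \left(29 \left(-17\right) + 22\right) \left(-18081\right) = \left(-493 + 22\right) \left(-18081\right) = \left(-471\right) \left(-18081\right) = 8516151$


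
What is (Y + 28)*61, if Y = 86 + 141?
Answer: 15555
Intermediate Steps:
Y = 227
(Y + 28)*61 = (227 + 28)*61 = 255*61 = 15555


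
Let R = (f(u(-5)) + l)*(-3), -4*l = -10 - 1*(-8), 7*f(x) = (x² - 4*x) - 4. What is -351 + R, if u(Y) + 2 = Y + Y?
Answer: -6063/14 ≈ -433.07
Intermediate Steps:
u(Y) = -2 + 2*Y (u(Y) = -2 + (Y + Y) = -2 + 2*Y)
f(x) = -4/7 - 4*x/7 + x²/7 (f(x) = ((x² - 4*x) - 4)/7 = (-4 + x² - 4*x)/7 = -4/7 - 4*x/7 + x²/7)
l = ½ (l = -(-10 - 1*(-8))/4 = -(-10 + 8)/4 = -¼*(-2) = ½ ≈ 0.50000)
R = -1149/14 (R = ((-4/7 - 4*(-2 + 2*(-5))/7 + (-2 + 2*(-5))²/7) + ½)*(-3) = ((-4/7 - 4*(-2 - 10)/7 + (-2 - 10)²/7) + ½)*(-3) = ((-4/7 - 4/7*(-12) + (⅐)*(-12)²) + ½)*(-3) = ((-4/7 + 48/7 + (⅐)*144) + ½)*(-3) = ((-4/7 + 48/7 + 144/7) + ½)*(-3) = (188/7 + ½)*(-3) = (383/14)*(-3) = -1149/14 ≈ -82.071)
-351 + R = -351 - 1149/14 = -6063/14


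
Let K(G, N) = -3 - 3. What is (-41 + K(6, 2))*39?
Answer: -1833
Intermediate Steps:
K(G, N) = -6
(-41 + K(6, 2))*39 = (-41 - 6)*39 = -47*39 = -1833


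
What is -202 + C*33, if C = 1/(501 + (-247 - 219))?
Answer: -7037/35 ≈ -201.06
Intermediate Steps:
C = 1/35 (C = 1/(501 - 466) = 1/35 ≈ 0.028571)
-202 + C*33 = -202 + (1/35)*33 = -202 + 33/35 = -7037/35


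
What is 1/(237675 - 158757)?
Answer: 1/78918 ≈ 1.2671e-5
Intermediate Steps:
1/(237675 - 158757) = 1/78918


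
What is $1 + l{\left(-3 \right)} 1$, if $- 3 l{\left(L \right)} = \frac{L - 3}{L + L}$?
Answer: $\frac{2}{3} \approx 0.66667$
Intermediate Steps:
$l{\left(L \right)} = - \frac{-3 + L}{6 L}$ ($l{\left(L \right)} = - \frac{\left(L - 3\right) \frac{1}{L + L}}{3} = - \frac{\left(-3 + L\right) \frac{1}{2 L}}{3} = - \frac{\frac{1}{2} \frac{1}{L} \left(-3 + L\right)}{3} = - \frac{-3 + L}{6 L}$)
$1 + l{\left(-3 \right)} 1 = 1 + \frac{3 - -3}{6 \left(-3\right)} 1 = 1 + \frac{1}{6} \left(- \frac{1}{3}\right) \left(3 + 3\right) 1 = 1 + \frac{1}{6} \left(- \frac{1}{3}\right) 6 \cdot 1 = 1 - \frac{1}{3} = \frac{2}{3}$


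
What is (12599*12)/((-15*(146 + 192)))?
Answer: -25198/845 ≈ -29.820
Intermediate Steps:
(12599*12)/((-15*(146 + 192))) = 151188/((-15*338)) = 151188/(-5070) = 151188*(-1/5070) = -25198/845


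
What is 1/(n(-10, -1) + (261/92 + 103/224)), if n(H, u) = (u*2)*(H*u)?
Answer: -5152/86055 ≈ -0.059869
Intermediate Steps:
n(H, u) = 2*H*u² (n(H, u) = (2*u)*(H*u) = 2*H*u²)
1/(n(-10, -1) + (261/92 + 103/224)) = 1/(2*(-10)*(-1)² + (261/92 + 103/224)) = 1/(2*(-10)*1 + (261*(1/92) + 103*(1/224))) = 1/(-20 + (261/92 + 103/224)) = 1/(-20 + 16985/5152) = 1/(-86055/5152) = -5152/86055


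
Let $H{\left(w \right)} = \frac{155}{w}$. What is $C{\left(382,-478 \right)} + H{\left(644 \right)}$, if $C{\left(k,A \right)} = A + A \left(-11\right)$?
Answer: $\frac{3078475}{644} \approx 4780.2$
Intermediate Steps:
$C{\left(k,A \right)} = - 10 A$ ($C{\left(k,A \right)} = A - 11 A = - 10 A$)
$C{\left(382,-478 \right)} + H{\left(644 \right)} = \left(-10\right) \left(-478\right) + \frac{155}{644} = 4780 + 155 \cdot \frac{1}{644} = 4780 + \frac{155}{644} = \frac{3078475}{644}$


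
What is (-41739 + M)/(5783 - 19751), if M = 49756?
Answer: -8017/13968 ≈ -0.57395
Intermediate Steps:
(-41739 + M)/(5783 - 19751) = (-41739 + 49756)/(5783 - 19751) = 8017/(-13968) = 8017*(-1/13968) = -8017/13968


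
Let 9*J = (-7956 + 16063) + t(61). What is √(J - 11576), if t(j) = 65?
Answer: 2*I*√2667 ≈ 103.29*I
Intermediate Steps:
J = 908 (J = ((-7956 + 16063) + 65)/9 = (8107 + 65)/9 = (⅑)*8172 = 908)
√(J - 11576) = √(908 - 11576) = √(-10668) = 2*I*√2667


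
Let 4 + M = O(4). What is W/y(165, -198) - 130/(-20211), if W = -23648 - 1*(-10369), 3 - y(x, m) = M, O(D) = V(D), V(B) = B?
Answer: -89460493/20211 ≈ -4426.3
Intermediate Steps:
O(D) = D
M = 0 (M = -4 + 4 = 0)
y(x, m) = 3 (y(x, m) = 3 - 1*0 = 3 + 0 = 3)
W = -13279 (W = -23648 + 10369 = -13279)
W/y(165, -198) - 130/(-20211) = -13279/3 - 130/(-20211) = -13279*⅓ - 130*(-1/20211) = -13279/3 + 130/20211 = -89460493/20211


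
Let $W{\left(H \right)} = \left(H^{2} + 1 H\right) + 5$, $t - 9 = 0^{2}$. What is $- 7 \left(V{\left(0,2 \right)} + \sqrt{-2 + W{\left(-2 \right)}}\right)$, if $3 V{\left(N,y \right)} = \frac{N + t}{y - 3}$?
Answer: $21 - 7 \sqrt{5} \approx 5.3475$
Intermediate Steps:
$t = 9$ ($t = 9 + 0^{2} = 9 + 0 = 9$)
$W{\left(H \right)} = 5 + H + H^{2}$ ($W{\left(H \right)} = \left(H^{2} + H\right) + 5 = \left(H + H^{2}\right) + 5 = 5 + H + H^{2}$)
$V{\left(N,y \right)} = \frac{9 + N}{3 \left(-3 + y\right)}$ ($V{\left(N,y \right)} = \frac{\left(N + 9\right) \frac{1}{y - 3}}{3} = \frac{\left(9 + N\right) \frac{1}{-3 + y}}{3} = \frac{\frac{1}{-3 + y} \left(9 + N\right)}{3} = \frac{9 + N}{3 \left(-3 + y\right)}$)
$- 7 \left(V{\left(0,2 \right)} + \sqrt{-2 + W{\left(-2 \right)}}\right) = - 7 \left(\frac{9 + 0}{3 \left(-3 + 2\right)} + \sqrt{-2 + \left(5 - 2 + \left(-2\right)^{2}\right)}\right) = - 7 \left(\frac{1}{3} \frac{1}{-1} \cdot 9 + \sqrt{-2 + \left(5 - 2 + 4\right)}\right) = - 7 \left(\frac{1}{3} \left(-1\right) 9 + \sqrt{-2 + 7}\right) = - 7 \left(-3 + \sqrt{5}\right) = 21 - 7 \sqrt{5}$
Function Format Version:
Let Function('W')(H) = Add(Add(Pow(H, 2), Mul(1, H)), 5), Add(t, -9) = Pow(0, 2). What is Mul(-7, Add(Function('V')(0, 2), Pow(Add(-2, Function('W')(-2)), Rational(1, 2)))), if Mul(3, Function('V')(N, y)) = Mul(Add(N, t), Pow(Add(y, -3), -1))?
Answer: Add(21, Mul(-7, Pow(5, Rational(1, 2)))) ≈ 5.3475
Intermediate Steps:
t = 9 (t = Add(9, Pow(0, 2)) = Add(9, 0) = 9)
Function('W')(H) = Add(5, H, Pow(H, 2)) (Function('W')(H) = Add(Add(Pow(H, 2), H), 5) = Add(Add(H, Pow(H, 2)), 5) = Add(5, H, Pow(H, 2)))
Function('V')(N, y) = Mul(Rational(1, 3), Pow(Add(-3, y), -1), Add(9, N)) (Function('V')(N, y) = Mul(Rational(1, 3), Mul(Add(N, 9), Pow(Add(y, -3), -1))) = Mul(Rational(1, 3), Mul(Add(9, N), Pow(Add(-3, y), -1))) = Mul(Rational(1, 3), Mul(Pow(Add(-3, y), -1), Add(9, N))) = Mul(Rational(1, 3), Pow(Add(-3, y), -1), Add(9, N)))
Mul(-7, Add(Function('V')(0, 2), Pow(Add(-2, Function('W')(-2)), Rational(1, 2)))) = Mul(-7, Add(Mul(Rational(1, 3), Pow(Add(-3, 2), -1), Add(9, 0)), Pow(Add(-2, Add(5, -2, Pow(-2, 2))), Rational(1, 2)))) = Mul(-7, Add(Mul(Rational(1, 3), Pow(-1, -1), 9), Pow(Add(-2, Add(5, -2, 4)), Rational(1, 2)))) = Mul(-7, Add(Mul(Rational(1, 3), -1, 9), Pow(Add(-2, 7), Rational(1, 2)))) = Mul(-7, Add(-3, Pow(5, Rational(1, 2)))) = Add(21, Mul(-7, Pow(5, Rational(1, 2))))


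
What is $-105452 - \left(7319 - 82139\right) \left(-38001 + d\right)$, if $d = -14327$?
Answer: $-3915286412$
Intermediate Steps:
$-105452 - \left(7319 - 82139\right) \left(-38001 + d\right) = -105452 - \left(7319 - 82139\right) \left(-38001 - 14327\right) = -105452 - \left(-74820\right) \left(-52328\right) = -105452 - 3915180960 = -3915286412$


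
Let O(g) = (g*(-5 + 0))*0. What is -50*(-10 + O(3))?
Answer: 500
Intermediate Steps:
O(g) = 0 (O(g) = (g*(-5))*0 = -5*g*0 = 0)
-50*(-10 + O(3)) = -50*(-10 + 0) = -50*(-10) = 500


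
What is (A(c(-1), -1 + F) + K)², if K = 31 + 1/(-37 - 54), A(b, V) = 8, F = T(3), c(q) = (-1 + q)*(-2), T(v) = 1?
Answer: 12588304/8281 ≈ 1520.1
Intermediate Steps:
c(q) = 2 - 2*q
F = 1
K = 2820/91 (K = 31 + 1/(-91) = 31 - 1/91 = 2820/91 ≈ 30.989)
(A(c(-1), -1 + F) + K)² = (8 + 2820/91)² = (3548/91)² = 12588304/8281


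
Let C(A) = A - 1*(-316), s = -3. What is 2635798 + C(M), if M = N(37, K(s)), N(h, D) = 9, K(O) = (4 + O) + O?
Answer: 2636123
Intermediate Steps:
K(O) = 4 + 2*O
M = 9
C(A) = 316 + A (C(A) = A + 316 = 316 + A)
2635798 + C(M) = 2635798 + (316 + 9) = 2635798 + 325 = 2636123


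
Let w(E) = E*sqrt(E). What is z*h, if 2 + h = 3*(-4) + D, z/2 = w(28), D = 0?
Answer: -1568*sqrt(7) ≈ -4148.5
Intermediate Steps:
w(E) = E**(3/2)
z = 112*sqrt(7) (z = 2*28**(3/2) = 2*(56*sqrt(7)) = 112*sqrt(7) ≈ 296.32)
h = -14 (h = -2 + (3*(-4) + 0) = -2 + (-12 + 0) = -2 - 12 = -14)
z*h = (112*sqrt(7))*(-14) = -1568*sqrt(7)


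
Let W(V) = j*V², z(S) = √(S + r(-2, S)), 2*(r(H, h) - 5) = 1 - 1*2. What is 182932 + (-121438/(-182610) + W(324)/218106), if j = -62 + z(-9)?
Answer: 67451067119141/368780895 + 2916*I*√2/4039 ≈ 1.829e+5 + 1.021*I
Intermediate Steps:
r(H, h) = 9/2 (r(H, h) = 5 + (1 - 1*2)/2 = 5 + (1 - 2)/2 = 5 + (½)*(-1) = 5 - ½ = 9/2)
z(S) = √(9/2 + S) (z(S) = √(S + 9/2) = √(9/2 + S))
j = -62 + 3*I*√2/2 (j = -62 + √(18 + 4*(-9))/2 = -62 + √(18 - 36)/2 = -62 + √(-18)/2 = -62 + (3*I*√2)/2 = -62 + 3*I*√2/2 ≈ -62.0 + 2.1213*I)
W(V) = V²*(-62 + 3*I*√2/2) (W(V) = (-62 + 3*I*√2/2)*V² = V²*(-62 + 3*I*√2/2))
182932 + (-121438/(-182610) + W(324)/218106) = 182932 + (-121438/(-182610) + ((½)*324²*(-124 + 3*I*√2))/218106) = 182932 + (-121438*(-1/182610) + ((½)*104976*(-124 + 3*I*√2))*(1/218106)) = 182932 + (60719/91305 + (-6508512 + 157464*I*√2)*(1/218106)) = 182932 + (60719/91305 + (-120528/4039 + 2916*I*√2/4039)) = 182932 + (-10759564999/368780895 + 2916*I*√2/4039) = 67451067119141/368780895 + 2916*I*√2/4039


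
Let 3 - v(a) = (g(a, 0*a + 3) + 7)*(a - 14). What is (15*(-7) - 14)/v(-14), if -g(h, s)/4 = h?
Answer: -119/1767 ≈ -0.067346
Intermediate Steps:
g(h, s) = -4*h
v(a) = 3 - (-14 + a)*(7 - 4*a) (v(a) = 3 - (-4*a + 7)*(a - 14) = 3 - (7 - 4*a)*(-14 + a) = 3 - (-14 + a)*(7 - 4*a))
(15*(-7) - 14)/v(-14) = (15*(-7) - 14)/(101 - 63*(-14) + 4*(-14)²) = (-105 - 14)/(101 + 882 + 4*196) = -119/(101 + 882 + 784) = -119/1767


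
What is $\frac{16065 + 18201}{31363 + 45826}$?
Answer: $\frac{34266}{77189} \approx 0.44392$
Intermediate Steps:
$\frac{16065 + 18201}{31363 + 45826} = \frac{34266}{77189}$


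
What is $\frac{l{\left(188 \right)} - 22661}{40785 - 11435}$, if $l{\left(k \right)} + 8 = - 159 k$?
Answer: $- \frac{52561}{29350} \approx -1.7908$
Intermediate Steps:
$l{\left(k \right)} = -8 - 159 k$
$\frac{l{\left(188 \right)} - 22661}{40785 - 11435} = \frac{\left(-8 - 29892\right) - 22661}{40785 - 11435} = \frac{\left(-8 - 29892\right) - 22661}{29350} = \left(-29900 - 22661\right) \frac{1}{29350} = \left(-52561\right) \frac{1}{29350} = - \frac{52561}{29350}$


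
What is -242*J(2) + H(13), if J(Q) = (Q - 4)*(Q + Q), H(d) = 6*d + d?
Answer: 2027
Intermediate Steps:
H(d) = 7*d
J(Q) = 2*Q*(-4 + Q) (J(Q) = (-4 + Q)*(2*Q) = 2*Q*(-4 + Q))
-242*J(2) + H(13) = -484*2*(-4 + 2) + 7*13 = -484*2*(-2) + 91 = -242*(-8) + 91 = 1936 + 91 = 2027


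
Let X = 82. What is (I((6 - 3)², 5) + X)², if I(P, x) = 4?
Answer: 7396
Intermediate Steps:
(I((6 - 3)², 5) + X)² = (4 + 82)² = 86² = 7396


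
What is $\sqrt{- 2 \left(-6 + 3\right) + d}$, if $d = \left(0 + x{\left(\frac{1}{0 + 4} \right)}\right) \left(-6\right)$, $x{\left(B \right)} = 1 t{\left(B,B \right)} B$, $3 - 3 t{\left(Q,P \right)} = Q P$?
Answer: $\frac{\sqrt{290}}{8} \approx 2.1287$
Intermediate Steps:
$t{\left(Q,P \right)} = 1 - \frac{P Q}{3}$ ($t{\left(Q,P \right)} = 1 - \frac{Q P}{3} = 1 - \frac{P Q}{3}$)
$x{\left(B \right)} = B \left(1 - \frac{B^{2}}{3}\right)$ ($x{\left(B \right)} = 1 \left(1 - \frac{B B}{3}\right) B = 1 \left(1 - \frac{B^{2}}{3}\right) B = \left(1 - \frac{B^{2}}{3}\right) B = B \left(1 - \frac{B^{2}}{3}\right)$)
$d = - \frac{47}{32}$ ($d = \left(0 + \left(\frac{1}{0 + 4} - \frac{\left(\frac{1}{0 + 4}\right)^{3}}{3}\right)\right) \left(-6\right) = \left(0 + \left(\frac{1}{4} - \frac{\left(\frac{1}{4}\right)^{3}}{3}\right)\right) \left(-6\right) = \left(0 + \left(\frac{1}{4} - \frac{1}{3 \cdot 64}\right)\right) \left(-6\right) = \left(0 + \left(\frac{1}{4} - \frac{1}{192}\right)\right) \left(-6\right) = \left(0 + \frac{47}{192}\right) \left(-6\right) = \frac{47}{192} \left(-6\right) = - \frac{47}{32} \approx -1.4688$)
$\sqrt{- 2 \left(-6 + 3\right) + d} = \sqrt{- 2 \left(-6 + 3\right) - \frac{47}{32}} = \sqrt{\left(-2\right) \left(-3\right) - \frac{47}{32}} = \sqrt{6 - \frac{47}{32}} = \sqrt{\frac{145}{32}} = \frac{\sqrt{290}}{8}$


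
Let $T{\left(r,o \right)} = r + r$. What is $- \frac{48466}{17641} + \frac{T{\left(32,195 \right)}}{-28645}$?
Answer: $- \frac{1389437594}{505326445} \approx -2.7496$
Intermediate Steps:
$T{\left(r,o \right)} = 2 r$
$- \frac{48466}{17641} + \frac{T{\left(32,195 \right)}}{-28645} = - \frac{48466}{17641} + \frac{2 \cdot 32}{-28645} = \left(-48466\right) \frac{1}{17641} + 64 \left(- \frac{1}{28645}\right) = - \frac{48466}{17641} - \frac{64}{28645} = - \frac{1389437594}{505326445}$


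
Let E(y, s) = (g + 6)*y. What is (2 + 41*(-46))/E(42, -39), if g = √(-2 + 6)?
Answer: -157/28 ≈ -5.6071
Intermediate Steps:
g = 2 (g = √4 = 2)
E(y, s) = 8*y (E(y, s) = (2 + 6)*y = 8*y)
(2 + 41*(-46))/E(42, -39) = (2 + 41*(-46))/((8*42)) = (2 - 1886)/336 = -1884*1/336 = -157/28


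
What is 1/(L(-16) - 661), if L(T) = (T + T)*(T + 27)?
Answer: -1/1013 ≈ -0.00098717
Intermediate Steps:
L(T) = 2*T*(27 + T) (L(T) = (2*T)*(27 + T) = 2*T*(27 + T))
1/(L(-16) - 661) = 1/(2*(-16)*(27 - 16) - 661) = 1/(2*(-16)*11 - 661) = 1/(-352 - 661) = 1/(-1013) = -1/1013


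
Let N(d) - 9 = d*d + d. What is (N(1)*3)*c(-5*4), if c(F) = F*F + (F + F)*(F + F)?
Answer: 66000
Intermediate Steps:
N(d) = 9 + d + d² (N(d) = 9 + (d*d + d) = 9 + (d² + d) = 9 + (d + d²) = 9 + d + d²)
c(F) = 5*F² (c(F) = F² + (2*F)*(2*F) = F² + 4*F² = 5*F²)
(N(1)*3)*c(-5*4) = ((9 + 1 + 1²)*3)*(5*(-5*4)²) = ((9 + 1 + 1)*3)*(5*(-20)²) = (11*3)*(5*400) = 33*2000 = 66000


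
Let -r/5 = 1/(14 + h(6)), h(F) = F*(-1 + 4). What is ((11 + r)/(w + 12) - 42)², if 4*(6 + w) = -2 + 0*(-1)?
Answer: 49632025/30976 ≈ 1602.3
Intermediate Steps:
h(F) = 3*F (h(F) = F*3 = 3*F)
w = -13/2 (w = -6 + (-2 + 0*(-1))/4 = -6 + (-2 + 0)/4 = -6 + (¼)*(-2) = -6 - ½ = -13/2 ≈ -6.5000)
r = -5/32 (r = -5/(14 + 3*6) = -5/(14 + 18) = -5/32 ≈ -0.15625)
((11 + r)/(w + 12) - 42)² = ((11 - 5/32)/(-13/2 + 12) - 42)² = (347/(32*(11/2)) - 42)² = ((347/32)*(2/11) - 42)² = (347/176 - 42)² = (-7045/176)² = 49632025/30976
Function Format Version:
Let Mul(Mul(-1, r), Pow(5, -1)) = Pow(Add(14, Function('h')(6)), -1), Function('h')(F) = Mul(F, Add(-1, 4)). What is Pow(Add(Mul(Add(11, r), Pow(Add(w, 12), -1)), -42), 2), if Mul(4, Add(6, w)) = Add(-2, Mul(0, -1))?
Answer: Rational(49632025, 30976) ≈ 1602.3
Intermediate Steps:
Function('h')(F) = Mul(3, F) (Function('h')(F) = Mul(F, 3) = Mul(3, F))
w = Rational(-13, 2) (w = Add(-6, Mul(Rational(1, 4), Add(-2, Mul(0, -1)))) = Add(-6, Mul(Rational(1, 4), Add(-2, 0))) = Add(-6, Mul(Rational(1, 4), -2)) = Add(-6, Rational(-1, 2)) = Rational(-13, 2) ≈ -6.5000)
r = Rational(-5, 32) (r = Mul(-5, Pow(Add(14, Mul(3, 6)), -1)) = Mul(-5, Pow(Add(14, 18), -1)) = Mul(-5, Pow(32, -1)) = Mul(-5, Rational(1, 32)) = Rational(-5, 32) ≈ -0.15625)
Pow(Add(Mul(Add(11, r), Pow(Add(w, 12), -1)), -42), 2) = Pow(Add(Mul(Add(11, Rational(-5, 32)), Pow(Add(Rational(-13, 2), 12), -1)), -42), 2) = Pow(Add(Mul(Rational(347, 32), Pow(Rational(11, 2), -1)), -42), 2) = Pow(Add(Mul(Rational(347, 32), Rational(2, 11)), -42), 2) = Pow(Add(Rational(347, 176), -42), 2) = Pow(Rational(-7045, 176), 2) = Rational(49632025, 30976)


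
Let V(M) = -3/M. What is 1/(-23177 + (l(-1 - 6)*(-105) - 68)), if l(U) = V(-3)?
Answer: -1/23350 ≈ -4.2827e-5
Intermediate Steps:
l(U) = 1 (l(U) = -3/(-3) = -3*(-1/3) = 1)
1/(-23177 + (l(-1 - 6)*(-105) - 68)) = 1/(-23177 + (1*(-105) - 68)) = 1/(-23177 + (-105 - 68)) = 1/(-23177 - 173) = 1/(-23350) = -1/23350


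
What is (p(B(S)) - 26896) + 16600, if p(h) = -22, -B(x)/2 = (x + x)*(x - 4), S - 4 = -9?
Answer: -10318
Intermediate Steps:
S = -5 (S = 4 - 9 = -5)
B(x) = -4*x*(-4 + x) (B(x) = -2*(x + x)*(x - 4) = -2*2*x*(-4 + x) = -4*x*(-4 + x))
(p(B(S)) - 26896) + 16600 = (-22 - 26896) + 16600 = -26918 + 16600 = -10318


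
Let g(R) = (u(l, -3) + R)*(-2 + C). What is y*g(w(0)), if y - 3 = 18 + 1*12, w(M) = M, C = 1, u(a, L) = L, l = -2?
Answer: 99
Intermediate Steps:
g(R) = 3 - R (g(R) = (-3 + R)*(-2 + 1) = (-3 + R)*(-1) = 3 - R)
y = 33 (y = 3 + (18 + 1*12) = 3 + (18 + 12) = 3 + 30 = 33)
y*g(w(0)) = 33*(3 - 1*0) = 33*(3 + 0) = 33*3 = 99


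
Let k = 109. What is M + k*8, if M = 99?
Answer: 971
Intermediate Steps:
M + k*8 = 99 + 109*8 = 99 + 872 = 971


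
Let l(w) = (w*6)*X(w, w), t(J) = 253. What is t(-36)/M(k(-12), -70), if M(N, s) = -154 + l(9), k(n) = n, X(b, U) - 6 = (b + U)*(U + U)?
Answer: 23/1606 ≈ 0.014321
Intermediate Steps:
X(b, U) = 6 + 2*U*(U + b) (X(b, U) = 6 + (b + U)*(U + U) = 6 + (U + b)*(2*U) = 6 + 2*U*(U + b))
l(w) = 6*w*(6 + 4*w²) (l(w) = (w*6)*(6 + 2*w² + 2*w*w) = (6*w)*(6 + 2*w² + 2*w²) = (6*w)*(6 + 4*w²) = 6*w*(6 + 4*w²))
M(N, s) = 17666 (M(N, s) = -154 + (24*9³ + 36*9) = -154 + (24*729 + 324) = -154 + (17496 + 324) = -154 + 17820 = 17666)
t(-36)/M(k(-12), -70) = 253/17666 = 253*(1/17666) = 23/1606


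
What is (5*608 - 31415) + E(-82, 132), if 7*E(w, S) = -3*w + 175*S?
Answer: -175279/7 ≈ -25040.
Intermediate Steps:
E(w, S) = 25*S - 3*w/7 (E(w, S) = (-3*w + 175*S)/7 = 25*S - 3*w/7)
(5*608 - 31415) + E(-82, 132) = (5*608 - 31415) + (25*132 - 3/7*(-82)) = (3040 - 31415) + (3300 + 246/7) = -28375 + 23346/7 = -175279/7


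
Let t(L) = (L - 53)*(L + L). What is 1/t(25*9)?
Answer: 1/77400 ≈ 1.2920e-5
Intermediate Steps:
t(L) = 2*L*(-53 + L) (t(L) = (-53 + L)*(2*L) = 2*L*(-53 + L))
1/t(25*9) = 1/(2*(25*9)*(-53 + 25*9)) = 1/(2*225*(-53 + 225)) = 1/(2*225*172) = 1/77400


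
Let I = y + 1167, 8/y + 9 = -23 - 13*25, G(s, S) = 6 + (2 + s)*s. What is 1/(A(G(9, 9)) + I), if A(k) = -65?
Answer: 357/393406 ≈ 0.00090746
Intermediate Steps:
G(s, S) = 6 + s*(2 + s)
y = -8/357 (y = 8/(-9 + (-23 - 13*25)) = 8/(-9 + (-23 - 325)) = 8/(-9 - 348) = 8/(-357) = 8*(-1/357) = -8/357 ≈ -0.022409)
I = 416611/357 (I = -8/357 + 1167 = 416611/357 ≈ 1167.0)
1/(A(G(9, 9)) + I) = 1/(-65 + 416611/357) = 1/(393406/357) = 357/393406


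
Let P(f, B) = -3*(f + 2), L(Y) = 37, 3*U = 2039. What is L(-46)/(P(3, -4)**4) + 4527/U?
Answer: 687613568/103224375 ≈ 6.6613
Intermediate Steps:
U = 2039/3 (U = (1/3)*2039 = 2039/3 ≈ 679.67)
P(f, B) = -6 - 3*f (P(f, B) = -3*(2 + f) = -6 - 3*f)
L(-46)/(P(3, -4)**4) + 4527/U = 37/((-6 - 3*3)**4) + 4527/(2039/3) = 37/((-6 - 9)**4) + 4527*(3/2039) = 37/((-15)**4) + 13581/2039 = 37/50625 + 13581/2039 = 687613568/103224375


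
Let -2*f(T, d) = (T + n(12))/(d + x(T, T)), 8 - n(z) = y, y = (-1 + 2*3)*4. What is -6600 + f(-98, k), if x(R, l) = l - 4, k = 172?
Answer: -92389/14 ≈ -6599.2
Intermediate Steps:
x(R, l) = -4 + l
y = 20 (y = (-1 + 6)*4 = 5*4 = 20)
n(z) = -12 (n(z) = 8 - 1*20 = 8 - 20 = -12)
f(T, d) = -(-12 + T)/(2*(-4 + T + d)) (f(T, d) = -(T - 12)/(2*(d + (-4 + T))) = -(-12 + T)/(2*(-4 + T + d)))
-6600 + f(-98, k) = -6600 + (6 - ½*(-98))/(-4 - 98 + 172) = -6600 + (6 + 49)/70 = -6600 + (1/70)*55 = -6600 + 11/14 = -92389/14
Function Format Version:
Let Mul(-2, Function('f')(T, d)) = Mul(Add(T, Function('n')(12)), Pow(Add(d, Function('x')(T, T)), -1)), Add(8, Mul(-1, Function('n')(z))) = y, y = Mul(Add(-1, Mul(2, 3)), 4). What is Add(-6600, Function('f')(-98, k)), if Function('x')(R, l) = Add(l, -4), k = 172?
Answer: Rational(-92389, 14) ≈ -6599.2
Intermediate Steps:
Function('x')(R, l) = Add(-4, l)
y = 20 (y = Mul(Add(-1, 6), 4) = Mul(5, 4) = 20)
Function('n')(z) = -12 (Function('n')(z) = Add(8, Mul(-1, 20)) = Add(8, -20) = -12)
Function('f')(T, d) = Mul(Rational(-1, 2), Pow(Add(-4, T, d), -1), Add(-12, T)) (Function('f')(T, d) = Mul(Rational(-1, 2), Mul(Add(T, -12), Pow(Add(d, Add(-4, T)), -1))) = Mul(Rational(-1, 2), Mul(Add(-12, T), Pow(Add(-4, T, d), -1))) = Mul(Rational(-1, 2), Mul(Pow(Add(-4, T, d), -1), Add(-12, T))) = Mul(Rational(-1, 2), Pow(Add(-4, T, d), -1), Add(-12, T)))
Add(-6600, Function('f')(-98, k)) = Add(-6600, Mul(Pow(Add(-4, -98, 172), -1), Add(6, Mul(Rational(-1, 2), -98)))) = Add(-6600, Mul(Pow(70, -1), Add(6, 49))) = Add(-6600, Mul(Rational(1, 70), 55)) = Add(-6600, Rational(11, 14)) = Rational(-92389, 14)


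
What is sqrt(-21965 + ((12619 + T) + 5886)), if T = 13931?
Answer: sqrt(10471) ≈ 102.33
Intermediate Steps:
sqrt(-21965 + ((12619 + T) + 5886)) = sqrt(-21965 + ((12619 + 13931) + 5886)) = sqrt(-21965 + (26550 + 5886)) = sqrt(-21965 + 32436) = sqrt(10471)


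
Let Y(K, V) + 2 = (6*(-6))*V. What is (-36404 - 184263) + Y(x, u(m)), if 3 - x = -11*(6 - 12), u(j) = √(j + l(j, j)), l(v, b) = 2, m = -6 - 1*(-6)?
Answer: -220669 - 36*√2 ≈ -2.2072e+5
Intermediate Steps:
m = 0 (m = -6 + 6 = 0)
u(j) = √(2 + j) (u(j) = √(j + 2) = √(2 + j))
x = -63 (x = 3 - (-11)*(6 - 12) = 3 - (-11)*(-6) = 3 - 1*66 = 3 - 66 = -63)
Y(K, V) = -2 - 36*V (Y(K, V) = -2 + (6*(-6))*V = -2 - 36*V)
(-36404 - 184263) + Y(x, u(m)) = (-36404 - 184263) + (-2 - 36*√(2 + 0)) = -220667 + (-2 - 36*√2) = -220669 - 36*√2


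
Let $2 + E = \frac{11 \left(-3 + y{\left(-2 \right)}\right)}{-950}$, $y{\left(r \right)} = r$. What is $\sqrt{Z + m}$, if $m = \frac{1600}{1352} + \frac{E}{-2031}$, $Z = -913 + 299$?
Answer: $\frac{3 i \sqrt{190396322221510}}{1672190} \approx 24.755 i$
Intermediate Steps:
$E = - \frac{369}{190}$ ($E = -2 + \frac{11 \left(-3 - 2\right)}{-950} = -2 + 11 \left(-5\right) \left(- \frac{1}{950}\right) = -2 - - \frac{11}{190} = -2 + \frac{11}{190} = - \frac{369}{190} \approx -1.9421$)
$Z = -614$
$m = \frac{25746787}{21738470}$ ($m = \frac{1600}{1352} - \frac{369}{190 \left(-2031\right)} = 1600 \cdot \frac{1}{1352} - - \frac{123}{128630} = \frac{200}{169} + \frac{123}{128630} = \frac{25746787}{21738470} \approx 1.1844$)
$\sqrt{Z + m} = \sqrt{-614 + \frac{25746787}{21738470}} = \sqrt{- \frac{13321673793}{21738470}} = \frac{3 i \sqrt{190396322221510}}{1672190}$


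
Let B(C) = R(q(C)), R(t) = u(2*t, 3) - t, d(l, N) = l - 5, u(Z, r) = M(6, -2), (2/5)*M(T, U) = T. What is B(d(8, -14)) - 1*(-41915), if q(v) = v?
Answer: 41927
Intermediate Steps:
M(T, U) = 5*T/2
u(Z, r) = 15 (u(Z, r) = (5/2)*6 = 15)
d(l, N) = -5 + l
R(t) = 15 - t
B(C) = 15 - C
B(d(8, -14)) - 1*(-41915) = (15 - (-5 + 8)) - 1*(-41915) = (15 - 1*3) + 41915 = (15 - 3) + 41915 = 12 + 41915 = 41927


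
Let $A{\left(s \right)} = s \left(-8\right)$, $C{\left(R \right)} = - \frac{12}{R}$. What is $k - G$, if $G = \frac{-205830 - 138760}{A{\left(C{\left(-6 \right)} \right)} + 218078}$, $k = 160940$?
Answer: $\frac{17547621435}{109031} \approx 1.6094 \cdot 10^{5}$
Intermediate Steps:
$A{\left(s \right)} = - 8 s$
$G = - \frac{172295}{109031}$ ($G = \frac{-205830 - 138760}{- 8 \left(- \frac{12}{-6}\right) + 218078} = - \frac{344590}{- 8 \left(\left(-12\right) \left(- \frac{1}{6}\right)\right) + 218078} = - \frac{344590}{\left(-8\right) 2 + 218078} = - \frac{344590}{-16 + 218078} = - \frac{344590}{218062} = \left(-344590\right) \frac{1}{218062} = - \frac{172295}{109031} \approx -1.5802$)
$k - G = 160940 - - \frac{172295}{109031} = 160940 + \frac{172295}{109031} = \frac{17547621435}{109031}$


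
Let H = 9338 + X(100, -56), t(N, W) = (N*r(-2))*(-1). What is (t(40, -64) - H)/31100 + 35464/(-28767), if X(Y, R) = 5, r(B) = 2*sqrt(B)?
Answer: -1371700481/894653700 - 4*I*sqrt(2)/1555 ≈ -1.5332 - 0.0036378*I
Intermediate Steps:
t(N, W) = -2*I*N*sqrt(2) (t(N, W) = (N*(2*sqrt(-2)))*(-1) = (N*(2*(I*sqrt(2))))*(-1) = (N*(2*I*sqrt(2)))*(-1) = (2*I*N*sqrt(2))*(-1) = -2*I*N*sqrt(2))
H = 9343 (H = 9338 + 5 = 9343)
(t(40, -64) - H)/31100 + 35464/(-28767) = (-2*I*40*sqrt(2) - 1*9343)/31100 + 35464/(-28767) = (-80*I*sqrt(2) - 9343)*(1/31100) + 35464*(-1/28767) = (-9343 - 80*I*sqrt(2))*(1/31100) - 35464/28767 = (-9343/31100 - 4*I*sqrt(2)/1555) - 35464/28767 = -1371700481/894653700 - 4*I*sqrt(2)/1555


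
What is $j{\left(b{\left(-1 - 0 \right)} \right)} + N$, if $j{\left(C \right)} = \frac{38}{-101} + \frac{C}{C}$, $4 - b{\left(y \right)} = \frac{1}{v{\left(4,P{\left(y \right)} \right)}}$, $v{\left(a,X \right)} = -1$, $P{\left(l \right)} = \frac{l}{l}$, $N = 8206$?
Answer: $\frac{828869}{101} \approx 8206.6$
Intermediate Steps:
$P{\left(l \right)} = 1$
$b{\left(y \right)} = 5$ ($b{\left(y \right)} = 4 - \frac{1}{-1} = 4 - -1 = 4 + 1 = 5$)
$j{\left(C \right)} = \frac{63}{101}$ ($j{\left(C \right)} = 38 \left(- \frac{1}{101}\right) + 1 = - \frac{38}{101} + 1 = \frac{63}{101}$)
$j{\left(b{\left(-1 - 0 \right)} \right)} + N = \frac{63}{101} + 8206 = \frac{828869}{101}$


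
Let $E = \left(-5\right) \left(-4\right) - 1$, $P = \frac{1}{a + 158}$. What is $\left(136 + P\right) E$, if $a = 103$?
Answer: $\frac{674443}{261} \approx 2584.1$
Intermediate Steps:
$P = \frac{1}{261}$ ($P = \frac{1}{103 + 158} = \frac{1}{261} \approx 0.0038314$)
$E = 19$ ($E = 20 - 1 = 19$)
$\left(136 + P\right) E = \left(136 + \frac{1}{261}\right) 19 = \frac{35497}{261} \cdot 19 = \frac{674443}{261}$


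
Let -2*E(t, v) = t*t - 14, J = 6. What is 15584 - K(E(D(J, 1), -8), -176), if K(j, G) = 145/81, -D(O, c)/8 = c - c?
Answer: 1262159/81 ≈ 15582.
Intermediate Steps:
D(O, c) = 0 (D(O, c) = -8*(c - c) = -8*0 = 0)
E(t, v) = 7 - t**2/2 (E(t, v) = -(t*t - 14)/2 = -(t**2 - 14)/2 = -(-14 + t**2)/2 = 7 - t**2/2)
K(j, G) = 145/81 (K(j, G) = 145*(1/81) = 145/81)
15584 - K(E(D(J, 1), -8), -176) = 15584 - 1*145/81 = 15584 - 145/81 = 1262159/81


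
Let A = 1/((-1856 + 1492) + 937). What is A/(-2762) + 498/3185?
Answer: 788144563/5040663810 ≈ 0.15636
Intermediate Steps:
A = 1/573 (A = 1/(-364 + 937) = 1/573 ≈ 0.0017452)
A/(-2762) + 498/3185 = (1/573)/(-2762) + 498/3185 = (1/573)*(-1/2762) + 498*(1/3185) = -1/1582626 + 498/3185 = 788144563/5040663810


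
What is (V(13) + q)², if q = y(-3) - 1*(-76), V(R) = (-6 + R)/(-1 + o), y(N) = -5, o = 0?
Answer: 4096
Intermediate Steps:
V(R) = 6 - R (V(R) = (-6 + R)/(-1 + 0) = (-6 + R)/(-1) = (-6 + R)*(-1) = 6 - R)
q = 71 (q = -5 - 1*(-76) = -5 + 76 = 71)
(V(13) + q)² = ((6 - 1*13) + 71)² = ((6 - 13) + 71)² = (-7 + 71)² = 64² = 4096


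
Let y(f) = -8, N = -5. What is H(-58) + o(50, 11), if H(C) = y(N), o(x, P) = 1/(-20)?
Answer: -161/20 ≈ -8.0500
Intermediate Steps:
o(x, P) = -1/20
H(C) = -8
H(-58) + o(50, 11) = -8 - 1/20 = -161/20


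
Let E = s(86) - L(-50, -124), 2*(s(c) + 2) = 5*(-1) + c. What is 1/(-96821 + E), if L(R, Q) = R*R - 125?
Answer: -2/198315 ≈ -1.0085e-5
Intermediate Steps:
L(R, Q) = -125 + R² (L(R, Q) = R² - 125 = -125 + R²)
s(c) = -9/2 + c/2 (s(c) = -2 + (5*(-1) + c)/2 = -2 + (-5 + c)/2 = -2 + (-5/2 + c/2) = -9/2 + c/2)
E = -4673/2 (E = (-9/2 + (½)*86) - (-125 + (-50)²) = (-9/2 + 43) - (-125 + 2500) = 77/2 - 1*2375 = 77/2 - 2375 = -4673/2 ≈ -2336.5)
1/(-96821 + E) = 1/(-96821 - 4673/2) = 1/(-198315/2) = -2/198315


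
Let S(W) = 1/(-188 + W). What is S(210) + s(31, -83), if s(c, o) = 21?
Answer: 463/22 ≈ 21.045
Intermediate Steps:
S(210) + s(31, -83) = 1/(-188 + 210) + 21 = 1/22 + 21 = 463/22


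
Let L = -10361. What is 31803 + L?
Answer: 21442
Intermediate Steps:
31803 + L = 31803 - 10361 = 21442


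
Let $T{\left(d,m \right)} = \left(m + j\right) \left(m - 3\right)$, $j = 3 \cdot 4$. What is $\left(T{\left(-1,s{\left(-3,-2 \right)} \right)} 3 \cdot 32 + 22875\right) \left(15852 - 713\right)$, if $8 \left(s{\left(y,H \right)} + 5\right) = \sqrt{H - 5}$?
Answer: $\frac{529516803}{2} - 181668 i \sqrt{7} \approx 2.6476 \cdot 10^{8} - 4.8065 \cdot 10^{5} i$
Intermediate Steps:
$s{\left(y,H \right)} = -5 + \frac{\sqrt{-5 + H}}{8}$ ($s{\left(y,H \right)} = -5 + \frac{\sqrt{H - 5}}{8} = -5 + \frac{\sqrt{-5 + H}}{8}$)
$j = 12$
$T{\left(d,m \right)} = \left(-3 + m\right) \left(12 + m\right)$ ($T{\left(d,m \right)} = \left(m + 12\right) \left(m - 3\right) = \left(12 + m\right) \left(-3 + m\right) = \left(-3 + m\right) \left(12 + m\right)$)
$\left(T{\left(-1,s{\left(-3,-2 \right)} \right)} 3 \cdot 32 + 22875\right) \left(15852 - 713\right) = \left(\left(-36 + \left(-5 + \frac{\sqrt{-5 - 2}}{8}\right)^{2} + 9 \left(-5 + \frac{\sqrt{-5 - 2}}{8}\right)\right) 3 \cdot 32 + 22875\right) \left(15852 - 713\right) = \left(\left(-36 + \left(-5 + \frac{\sqrt{-7}}{8}\right)^{2} + 9 \left(-5 + \frac{\sqrt{-7}}{8}\right)\right) 3 \cdot 32 + 22875\right) 15139 = \left(\left(-36 + \left(-5 + \frac{i \sqrt{7}}{8}\right)^{2} + 9 \left(-5 + \frac{i \sqrt{7}}{8}\right)\right) 3 \cdot 32 + 22875\right) 15139 = \left(\left(-36 + \left(-5 + \frac{i \sqrt{7}}{8}\right)^{2} - \left(45 - \frac{9 i \sqrt{7}}{8}\right)\right) 3 \cdot 32 + 22875\right) 15139 = \left(\left(-81 + \left(-5 + \frac{i \sqrt{7}}{8}\right)^{2} + \frac{9 i \sqrt{7}}{8}\right) 3 \cdot 32 + 22875\right) 15139 = \left(\left(-243 + 3 \left(-5 + \frac{i \sqrt{7}}{8}\right)^{2} + \frac{27 i \sqrt{7}}{8}\right) 32 + 22875\right) 15139 = \left(\left(-7776 + 96 \left(-5 + \frac{i \sqrt{7}}{8}\right)^{2} + 108 i \sqrt{7}\right) + 22875\right) 15139 = \left(15099 + 96 \left(-5 + \frac{i \sqrt{7}}{8}\right)^{2} + 108 i \sqrt{7}\right) 15139 = 228583761 + 1453344 \left(-5 + \frac{i \sqrt{7}}{8}\right)^{2} + 1635012 i \sqrt{7}$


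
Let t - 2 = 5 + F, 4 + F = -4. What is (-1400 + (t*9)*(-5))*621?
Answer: -841455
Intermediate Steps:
F = -8 (F = -4 - 4 = -8)
t = -1 (t = 2 + (5 - 8) = 2 - 3 = -1)
(-1400 + (t*9)*(-5))*621 = (-1400 - 1*9*(-5))*621 = (-1400 - 9*(-5))*621 = (-1400 + 45)*621 = -1355*621 = -841455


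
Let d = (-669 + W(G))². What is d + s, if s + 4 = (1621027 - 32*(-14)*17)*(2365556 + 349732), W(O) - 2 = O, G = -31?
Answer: 4422235281384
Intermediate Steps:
W(O) = 2 + O
d = 487204 (d = (-669 + (2 - 31))² = (-669 - 29)² = (-698)² = 487204)
s = 4422234794180 (s = -4 + (1621027 - 32*(-14)*17)*(2365556 + 349732) = -4 + (1621027 + 448*17)*2715288 = -4 + (1621027 + 7616)*2715288 = -4 + 1628643*2715288 = -4 + 4422234794184 = 4422234794180)
d + s = 487204 + 4422234794180 = 4422235281384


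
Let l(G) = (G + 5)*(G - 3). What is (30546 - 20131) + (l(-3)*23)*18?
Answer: 5447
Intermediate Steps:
l(G) = (-3 + G)*(5 + G) (l(G) = (5 + G)*(-3 + G) = (-3 + G)*(5 + G))
(30546 - 20131) + (l(-3)*23)*18 = (30546 - 20131) + ((-15 + (-3)**2 + 2*(-3))*23)*18 = 10415 + ((-15 + 9 - 6)*23)*18 = 10415 - 12*23*18 = 10415 - 276*18 = 10415 - 4968 = 5447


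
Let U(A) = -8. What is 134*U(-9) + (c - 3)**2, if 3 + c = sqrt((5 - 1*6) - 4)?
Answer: -1072 + (6 - I*sqrt(5))**2 ≈ -1041.0 - 26.833*I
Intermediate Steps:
c = -3 + I*sqrt(5) (c = -3 + sqrt((5 - 1*6) - 4) = -3 + sqrt((5 - 6) - 4) = -3 + sqrt(-1 - 4) = -3 + sqrt(-5) = -3 + I*sqrt(5) ≈ -3.0 + 2.2361*I)
134*U(-9) + (c - 3)**2 = 134*(-8) + ((-3 + I*sqrt(5)) - 3)**2 = -1072 + (-6 + I*sqrt(5))**2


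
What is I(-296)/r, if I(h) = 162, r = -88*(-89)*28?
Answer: 81/109648 ≈ 0.00073873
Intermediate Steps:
r = 219296 (r = 7832*28 = 219296)
I(-296)/r = 162/219296 = 162*(1/219296) = 81/109648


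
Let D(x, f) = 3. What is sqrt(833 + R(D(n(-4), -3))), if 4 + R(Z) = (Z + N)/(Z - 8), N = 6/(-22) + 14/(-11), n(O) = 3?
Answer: sqrt(2506845)/55 ≈ 28.787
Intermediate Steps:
N = -17/11 (N = 6*(-1/22) + 14*(-1/11) = -3/11 - 14/11 = -17/11 ≈ -1.5455)
R(Z) = -4 + (-17/11 + Z)/(-8 + Z) (R(Z) = -4 + (Z - 17/11)/(Z - 8) = -4 + (-17/11 + Z)/(-8 + Z))
sqrt(833 + R(D(n(-4), -3))) = sqrt(833 + (335 - 33*3)/(11*(-8 + 3))) = sqrt(833 + (1/11)*(335 - 99)/(-5)) = sqrt(833 + (1/11)*(-1/5)*236) = sqrt(833 - 236/55) = sqrt(45579/55) = sqrt(2506845)/55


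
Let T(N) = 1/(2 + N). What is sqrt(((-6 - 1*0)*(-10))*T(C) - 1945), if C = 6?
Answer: 5*I*sqrt(310)/2 ≈ 44.017*I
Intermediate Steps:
sqrt(((-6 - 1*0)*(-10))*T(C) - 1945) = sqrt(((-6 - 1*0)*(-10))/(2 + 6) - 1945) = sqrt(((-6 + 0)*(-10))/8 - 1945) = sqrt(-6*(-10)*(1/8) - 1945) = sqrt(60*(1/8) - 1945) = sqrt(15/2 - 1945) = sqrt(-3875/2) = 5*I*sqrt(310)/2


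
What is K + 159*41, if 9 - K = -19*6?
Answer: 6642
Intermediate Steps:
K = 123 (K = 9 - (-19)*6 = 9 - 1*(-114) = 9 + 114 = 123)
K + 159*41 = 123 + 159*41 = 123 + 6519 = 6642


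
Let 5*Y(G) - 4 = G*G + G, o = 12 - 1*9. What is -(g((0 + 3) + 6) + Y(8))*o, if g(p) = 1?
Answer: -243/5 ≈ -48.600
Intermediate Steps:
o = 3 (o = 12 - 9 = 3)
Y(G) = ⅘ + G/5 + G²/5 (Y(G) = ⅘ + (G*G + G)/5 = ⅘ + (G² + G)/5 = ⅘ + (G + G²)/5 = ⅘ + (G/5 + G²/5) = ⅘ + G/5 + G²/5)
-(g((0 + 3) + 6) + Y(8))*o = -(1 + (⅘ + (⅕)*8 + (⅕)*8²))*3 = -(1 + (⅘ + 8/5 + (⅕)*64))*3 = -(1 + (⅘ + 8/5 + 64/5))*3 = -(1 + 76/5)*3 = -81*3/5 = -1*243/5 = -243/5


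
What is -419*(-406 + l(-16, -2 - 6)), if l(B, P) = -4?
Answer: 171790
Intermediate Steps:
-419*(-406 + l(-16, -2 - 6)) = -419*(-406 - 4) = -419*(-410) = 171790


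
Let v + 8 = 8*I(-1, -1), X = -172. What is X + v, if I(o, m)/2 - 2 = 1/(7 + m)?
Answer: -436/3 ≈ -145.33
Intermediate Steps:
I(o, m) = 4 + 2/(7 + m)
v = 80/3 (v = -8 + 8*(2*(15 + 2*(-1))/(7 - 1)) = -8 + 8*(2*(15 - 2)/6) = -8 + 8*(2*(1/6)*13) = -8 + 8*(13/3) = -8 + 104/3 = 80/3 ≈ 26.667)
X + v = -172 + 80/3 = -436/3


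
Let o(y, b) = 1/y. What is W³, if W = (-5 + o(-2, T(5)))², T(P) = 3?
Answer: 1771561/64 ≈ 27681.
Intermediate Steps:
W = 121/4 (W = (-5 + 1/(-2))² = (-5 - ½)² = (-11/2)² = 121/4 ≈ 30.250)
W³ = (121/4)³ = 1771561/64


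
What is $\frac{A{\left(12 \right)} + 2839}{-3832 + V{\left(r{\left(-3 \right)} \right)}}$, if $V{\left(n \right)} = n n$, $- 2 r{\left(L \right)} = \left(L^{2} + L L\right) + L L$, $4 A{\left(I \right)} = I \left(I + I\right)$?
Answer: $- \frac{11644}{14599} \approx -0.79759$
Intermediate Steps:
$A{\left(I \right)} = \frac{I^{2}}{2}$ ($A{\left(I \right)} = \frac{I \left(I + I\right)}{4} = \frac{I 2 I}{4} = \frac{2 I^{2}}{4} = \frac{I^{2}}{2}$)
$r{\left(L \right)} = - \frac{3 L^{2}}{2}$ ($r{\left(L \right)} = - \frac{\left(L^{2} + L L\right) + L L}{2} = - \frac{\left(L^{2} + L^{2}\right) + L^{2}}{2} = - \frac{2 L^{2} + L^{2}}{2} = - \frac{3 L^{2}}{2}$)
$V{\left(n \right)} = n^{2}$
$\frac{A{\left(12 \right)} + 2839}{-3832 + V{\left(r{\left(-3 \right)} \right)}} = \frac{\frac{12^{2}}{2} + 2839}{-3832 + \left(- \frac{3 \left(-3\right)^{2}}{2}\right)^{2}} = \frac{\frac{1}{2} \cdot 144 + 2839}{-3832 + \left(\left(- \frac{3}{2}\right) 9\right)^{2}} = \frac{72 + 2839}{-3832 + \left(- \frac{27}{2}\right)^{2}} = \frac{2911}{-3832 + \frac{729}{4}} = \frac{2911}{- \frac{14599}{4}} = 2911 \left(- \frac{4}{14599}\right) = - \frac{11644}{14599}$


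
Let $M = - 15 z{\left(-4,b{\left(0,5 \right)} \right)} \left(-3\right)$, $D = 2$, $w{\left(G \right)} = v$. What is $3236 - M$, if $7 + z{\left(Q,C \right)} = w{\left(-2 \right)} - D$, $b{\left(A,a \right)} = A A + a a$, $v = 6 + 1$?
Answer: $3326$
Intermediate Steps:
$v = 7$
$b{\left(A,a \right)} = A^{2} + a^{2}$
$w{\left(G \right)} = 7$
$z{\left(Q,C \right)} = -2$ ($z{\left(Q,C \right)} = -7 + \left(7 - 2\right) = -7 + 5 = -2$)
$M = -90$ ($M = \left(-15\right) \left(-2\right) \left(-3\right) = 30 \left(-3\right) = -90$)
$3236 - M = 3236 - -90 = 3236 + 90 = 3326$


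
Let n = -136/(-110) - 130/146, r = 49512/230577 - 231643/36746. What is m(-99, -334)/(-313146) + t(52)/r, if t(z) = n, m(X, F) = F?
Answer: -200896337566567631/3603659863292988345 ≈ -0.055748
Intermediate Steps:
r = -17197393353/2824260814 (r = 49512*(1/230577) - 231643*1/36746 = 16504/76859 - 231643/36746 = -17197393353/2824260814 ≈ -6.0892)
n = 1389/4015 (n = -136*(-1/110) - 130*1/146 = 68/55 - 65/73 = 1389/4015 ≈ 0.34595)
t(z) = 1389/4015
m(-99, -334)/(-313146) + t(52)/r = -334/(-313146) + 1389/(4015*(-17197393353/2824260814)) = -334*(-1/313146) + (1389/4015)*(-2824260814/17197393353) = 167/156573 - 1307632756882/23015844770765 = -200896337566567631/3603659863292988345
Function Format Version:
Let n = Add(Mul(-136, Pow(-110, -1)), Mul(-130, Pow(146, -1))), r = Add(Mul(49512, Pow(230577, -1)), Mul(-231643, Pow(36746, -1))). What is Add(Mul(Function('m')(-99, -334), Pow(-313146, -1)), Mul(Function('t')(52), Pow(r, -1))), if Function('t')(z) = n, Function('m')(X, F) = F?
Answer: Rational(-200896337566567631, 3603659863292988345) ≈ -0.055748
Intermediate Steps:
r = Rational(-17197393353, 2824260814) (r = Add(Mul(49512, Rational(1, 230577)), Mul(-231643, Rational(1, 36746))) = Add(Rational(16504, 76859), Rational(-231643, 36746)) = Rational(-17197393353, 2824260814) ≈ -6.0892)
n = Rational(1389, 4015) (n = Add(Mul(-136, Rational(-1, 110)), Mul(-130, Rational(1, 146))) = Add(Rational(68, 55), Rational(-65, 73)) = Rational(1389, 4015) ≈ 0.34595)
Function('t')(z) = Rational(1389, 4015)
Add(Mul(Function('m')(-99, -334), Pow(-313146, -1)), Mul(Function('t')(52), Pow(r, -1))) = Add(Mul(-334, Pow(-313146, -1)), Mul(Rational(1389, 4015), Pow(Rational(-17197393353, 2824260814), -1))) = Add(Mul(-334, Rational(-1, 313146)), Mul(Rational(1389, 4015), Rational(-2824260814, 17197393353))) = Add(Rational(167, 156573), Rational(-1307632756882, 23015844770765)) = Rational(-200896337566567631, 3603659863292988345)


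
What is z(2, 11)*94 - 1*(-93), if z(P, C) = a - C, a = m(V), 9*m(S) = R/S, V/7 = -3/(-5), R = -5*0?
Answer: -941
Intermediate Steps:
R = 0
V = 21/5 (V = 7*(-3/(-5)) = 7*(-3*(-⅕)) = 7*(⅗) = 21/5 ≈ 4.2000)
m(S) = 0 (m(S) = (0/S)/9 = (⅑)*0 = 0)
a = 0
z(P, C) = -C (z(P, C) = 0 - C = -C)
z(2, 11)*94 - 1*(-93) = -1*11*94 - 1*(-93) = -11*94 + 93 = -1034 + 93 = -941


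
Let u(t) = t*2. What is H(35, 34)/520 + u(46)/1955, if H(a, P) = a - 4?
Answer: 943/8840 ≈ 0.10667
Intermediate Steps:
u(t) = 2*t
H(a, P) = -4 + a
H(35, 34)/520 + u(46)/1955 = (-4 + 35)/520 + (2*46)/1955 = 31*(1/520) + 92*(1/1955) = 31/520 + 4/85 = 943/8840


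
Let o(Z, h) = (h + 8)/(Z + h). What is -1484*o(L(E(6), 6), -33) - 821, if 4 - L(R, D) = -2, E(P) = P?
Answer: -59267/27 ≈ -2195.1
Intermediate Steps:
L(R, D) = 6 (L(R, D) = 4 - 1*(-2) = 4 + 2 = 6)
o(Z, h) = (8 + h)/(Z + h)
-1484*o(L(E(6), 6), -33) - 821 = -1484*(8 - 33)/(6 - 33) - 821 = -1484*(-25)/(-27) - 821 = -(-1484)*(-25)/27 - 821 = -1484*25/27 - 821 = -37100/27 - 821 = -59267/27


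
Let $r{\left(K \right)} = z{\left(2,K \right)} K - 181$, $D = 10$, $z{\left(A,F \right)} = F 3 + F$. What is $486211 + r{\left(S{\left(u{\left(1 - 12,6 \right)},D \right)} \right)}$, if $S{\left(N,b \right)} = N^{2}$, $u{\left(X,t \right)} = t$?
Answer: $491214$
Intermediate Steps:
$z{\left(A,F \right)} = 4 F$ ($z{\left(A,F \right)} = 3 F + F = 4 F$)
$r{\left(K \right)} = -181 + 4 K^{2}$ ($r{\left(K \right)} = 4 K K - 181 = 4 K^{2} - 181 = -181 + 4 K^{2}$)
$486211 + r{\left(S{\left(u{\left(1 - 12,6 \right)},D \right)} \right)} = 486211 - \left(181 - 4 \left(6^{2}\right)^{2}\right) = 486211 - \left(181 - 4 \cdot 36^{2}\right) = 486211 + \left(-181 + 4 \cdot 1296\right) = 486211 + \left(-181 + 5184\right) = 486211 + 5003 = 491214$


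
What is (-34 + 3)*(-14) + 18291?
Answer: 18725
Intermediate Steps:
(-34 + 3)*(-14) + 18291 = -31*(-14) + 18291 = 434 + 18291 = 18725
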